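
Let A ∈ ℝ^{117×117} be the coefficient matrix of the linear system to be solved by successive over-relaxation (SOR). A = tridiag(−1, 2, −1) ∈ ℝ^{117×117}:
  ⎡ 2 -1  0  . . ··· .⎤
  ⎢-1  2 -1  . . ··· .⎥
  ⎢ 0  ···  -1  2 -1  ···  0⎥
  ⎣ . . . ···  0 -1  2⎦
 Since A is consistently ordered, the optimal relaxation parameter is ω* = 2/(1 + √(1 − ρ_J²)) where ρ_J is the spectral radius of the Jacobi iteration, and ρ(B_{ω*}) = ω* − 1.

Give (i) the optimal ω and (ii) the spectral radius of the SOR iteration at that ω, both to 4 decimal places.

[ρ_J] n=117: ρ(B_J) = cos(π/(n+1)) = cos(π/118) = 0.9996.
root = sin(π/118) = 0.02662  (since 1−cos² = sin²).
[ω*] 2 ÷ (1 + 0.02662) = 2 ÷ 1.02662 = 1.9481.
[ρ_SOR] ω* − 1 = 0.9481.

ω* = 1.9481, ρ_SOR = 0.9481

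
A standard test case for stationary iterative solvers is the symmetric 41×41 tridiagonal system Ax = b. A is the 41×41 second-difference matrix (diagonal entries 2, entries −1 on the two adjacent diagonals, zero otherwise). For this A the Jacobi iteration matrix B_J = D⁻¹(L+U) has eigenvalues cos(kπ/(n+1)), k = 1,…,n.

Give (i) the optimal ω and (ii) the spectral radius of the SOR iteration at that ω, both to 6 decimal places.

ω* = 1.860932, ρ_SOR = 0.860932

ρ_J = max_k |cos(kπ/42)| = cos(π/42) = 0.997204
√(1−ρ_J²) simplifies to sin(π/42) = 0.0747301.
[ω*] 2 ÷ (1 + 0.0747301) = 2 ÷ 1.0747301 = 1.860932.
Hence ρ(B_{ω*}) = 1.860932 − 1 = 0.860932.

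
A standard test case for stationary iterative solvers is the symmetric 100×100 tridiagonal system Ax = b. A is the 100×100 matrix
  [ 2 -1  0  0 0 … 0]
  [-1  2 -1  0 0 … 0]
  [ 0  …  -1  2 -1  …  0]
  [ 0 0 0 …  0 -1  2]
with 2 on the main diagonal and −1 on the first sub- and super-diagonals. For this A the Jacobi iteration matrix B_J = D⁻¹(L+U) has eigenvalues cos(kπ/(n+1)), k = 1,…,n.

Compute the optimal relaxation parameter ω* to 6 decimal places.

ω* = 1.939676

[ρ_J] n=100: ρ(B_J) = cos(π/(n+1)) = cos(π/101) = 0.999516.
√(1−ρ_J²) = |sin(π/101)| = 0.0310999
So ω* = 2/1.0310999 = 1.939676 (Young).
and ρ(B_{ω*}) = 1.939676 − 1 = 0.939676.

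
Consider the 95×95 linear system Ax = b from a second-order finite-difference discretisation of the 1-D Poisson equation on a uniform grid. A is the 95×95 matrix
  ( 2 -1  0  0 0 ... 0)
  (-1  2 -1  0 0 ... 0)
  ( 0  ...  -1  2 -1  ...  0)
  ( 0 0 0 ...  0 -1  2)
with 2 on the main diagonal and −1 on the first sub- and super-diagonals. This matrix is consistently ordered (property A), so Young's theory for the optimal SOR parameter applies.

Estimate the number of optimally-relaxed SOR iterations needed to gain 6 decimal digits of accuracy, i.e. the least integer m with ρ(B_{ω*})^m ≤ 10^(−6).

B_J for the 95×95 system has eigenvalues cos(kπ/96); ρ_J = cos(π/96) = 0.9994646.
root = sin(π/96) = 0.0327191  (since 1−cos² = sin²).
ω* = 2/(1+0.0327191) = 1.9366350
ρ(B_{ω*}) = ω*−1 = 0.9366350
ρ_SOR^m ≤ 10^(−6) ⇔ m ≥ 6·ln10/(−ln 0.9366350) = 13.8155/0.0654616 = 211.047; m = ⌈211.047⌉ = 212.

m = 212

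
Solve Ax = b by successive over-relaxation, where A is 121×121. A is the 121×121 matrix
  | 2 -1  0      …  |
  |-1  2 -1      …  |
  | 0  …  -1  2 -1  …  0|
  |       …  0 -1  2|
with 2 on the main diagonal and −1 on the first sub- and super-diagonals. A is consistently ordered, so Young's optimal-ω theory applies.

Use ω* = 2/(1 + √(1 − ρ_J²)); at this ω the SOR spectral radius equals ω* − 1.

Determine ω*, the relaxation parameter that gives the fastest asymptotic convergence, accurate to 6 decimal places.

n=121: λ(B_J) = 1 − λ(A)/2 = cos(kπ/122); k=1 gives ρ_J = 0.999668.
root = sin(π/122) = 0.0257479  (since 1−cos² = sin²).
ω* = 2/(1 + 0.0257479) = 2/1.0257479 = 1.949797.
and ρ(B_{ω*}) = 1.949797 − 1 = 0.949797.

ω* = 1.949797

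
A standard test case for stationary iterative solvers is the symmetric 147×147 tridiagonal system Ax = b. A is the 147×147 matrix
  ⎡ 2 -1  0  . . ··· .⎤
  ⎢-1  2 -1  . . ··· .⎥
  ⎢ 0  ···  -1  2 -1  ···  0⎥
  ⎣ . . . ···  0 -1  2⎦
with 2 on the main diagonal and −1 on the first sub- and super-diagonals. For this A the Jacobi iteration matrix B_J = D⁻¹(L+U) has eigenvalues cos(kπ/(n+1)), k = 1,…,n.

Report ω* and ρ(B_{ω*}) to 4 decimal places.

spectrum of D⁻¹(L+U) = {cos(kπ/148) : 1≤k≤147}; ρ_J = cos(π/148) = 0.9998.
√(1−ρ_J²) simplifies to sin(π/148) = 0.02123.
[ω*] 2 ÷ (1 + 0.02123) = 2 ÷ 1.02123 = 1.9584.
ρ_SOR = ω* − 1 = 1.9584 − 1 = 0.9584.

ω* = 1.9584, ρ_SOR = 0.9584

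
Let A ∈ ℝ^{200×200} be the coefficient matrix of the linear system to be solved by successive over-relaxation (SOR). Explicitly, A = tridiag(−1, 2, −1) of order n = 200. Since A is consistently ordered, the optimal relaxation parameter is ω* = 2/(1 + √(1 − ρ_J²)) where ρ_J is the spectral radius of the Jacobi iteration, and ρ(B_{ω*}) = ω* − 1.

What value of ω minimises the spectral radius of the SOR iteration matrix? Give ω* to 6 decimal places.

B_J for the 200×200 system has eigenvalues cos(kπ/201); ρ_J = cos(π/201) = 0.999878.
root = sin(π/201) = 0.0156292  (since 1−cos² = sin²).
[ω*] 2 ÷ (1 + 0.0156292) = 2 ÷ 1.0156292 = 1.969223.
Hence ρ(B_{ω*}) = 1.969223 − 1 = 0.969223.

ω* = 1.969223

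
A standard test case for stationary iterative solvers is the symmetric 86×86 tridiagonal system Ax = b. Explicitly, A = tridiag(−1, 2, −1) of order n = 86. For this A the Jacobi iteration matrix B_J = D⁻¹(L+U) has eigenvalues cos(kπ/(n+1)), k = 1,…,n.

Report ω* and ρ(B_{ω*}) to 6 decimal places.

n=86: λ(B_J) = 1 − λ(A)/2 = cos(kπ/87); k=1 gives ρ_J = 0.999348.
1 − cos²(π/87) = sin²(π/87) ⇒ √(1−ρ_J²) = sin(π/87) = 0.0361024.
ω* = 2/(1+0.0361024) = 1.930311
Hence ρ(B_{ω*}) = 1.930311 − 1 = 0.930311.

ω* = 1.930311, ρ_SOR = 0.930311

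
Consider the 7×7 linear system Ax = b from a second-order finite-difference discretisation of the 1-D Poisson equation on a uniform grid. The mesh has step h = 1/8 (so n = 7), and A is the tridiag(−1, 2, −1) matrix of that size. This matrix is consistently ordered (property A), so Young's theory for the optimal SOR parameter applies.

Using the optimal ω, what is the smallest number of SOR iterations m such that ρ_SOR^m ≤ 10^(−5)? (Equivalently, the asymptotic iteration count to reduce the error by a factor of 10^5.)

n=7: λ(B_J) = 1 − λ(A)/2 = cos(kπ/8); k=1 gives ρ_J = 0.9238795.
√(1 − cos²(π/8)) = sin(π/8) ≈ 0.3826834.
ω* = 2 / (1 + 0.3826834) = 2 / 1.3826834 ≈ 1.4464627.
Hence ρ(B_{ω*}) = 1.4464627 − 1 = 0.4464627.
(0.4464627)^m ≤ 10^{−5}  ⇒  m·ln(0.4464627) ≤ −5·ln10  ⇒  m ≥ 14.277  ⇒  m = 15

m = 15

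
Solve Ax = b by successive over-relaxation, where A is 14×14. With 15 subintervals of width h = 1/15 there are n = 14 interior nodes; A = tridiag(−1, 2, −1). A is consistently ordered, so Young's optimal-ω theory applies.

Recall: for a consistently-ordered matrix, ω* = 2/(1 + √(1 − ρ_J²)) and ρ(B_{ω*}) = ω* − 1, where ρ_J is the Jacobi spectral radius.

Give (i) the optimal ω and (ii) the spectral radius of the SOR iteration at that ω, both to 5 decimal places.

ρ_J = max_k |cos(kπ/15)| = cos(π/15) = 0.97815
√(1−ρ_J²) = |sin(π/15)| = 0.207912
ω* = 2/(1 + 0.207912) = 2/1.207912 = 1.65575.
ρ_SOR = ω* − 1 ≈ 0.65575.

ω* = 1.65575, ρ_SOR = 0.65575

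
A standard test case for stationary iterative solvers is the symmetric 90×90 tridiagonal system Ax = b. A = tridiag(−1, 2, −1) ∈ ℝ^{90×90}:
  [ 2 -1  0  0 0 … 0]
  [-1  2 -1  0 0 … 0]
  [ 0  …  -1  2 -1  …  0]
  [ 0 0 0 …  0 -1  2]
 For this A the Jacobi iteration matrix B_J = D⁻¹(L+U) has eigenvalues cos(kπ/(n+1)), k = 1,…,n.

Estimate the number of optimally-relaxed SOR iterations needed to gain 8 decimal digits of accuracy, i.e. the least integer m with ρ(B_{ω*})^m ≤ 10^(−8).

B_J for the 90×90 system has eigenvalues cos(kπ/91); ρ_J = cos(π/91) = 0.9994041.
root = sin(π/91) = 0.0345161  (since 1−cos² = sin²).
ω* = 2/(1+0.0345161) = 1.9332710
At ω = 1.9332710 every |λ(B_ω)| = ω−1, so ρ_SOR = 0.9332710.
Need (0.9332710)^m ≤ 10^(−8): m ≥ 8·ln10/|ln 0.9332710| = 18.4207/0.0690597 = 266.736 ⇒ m = 267.

m = 267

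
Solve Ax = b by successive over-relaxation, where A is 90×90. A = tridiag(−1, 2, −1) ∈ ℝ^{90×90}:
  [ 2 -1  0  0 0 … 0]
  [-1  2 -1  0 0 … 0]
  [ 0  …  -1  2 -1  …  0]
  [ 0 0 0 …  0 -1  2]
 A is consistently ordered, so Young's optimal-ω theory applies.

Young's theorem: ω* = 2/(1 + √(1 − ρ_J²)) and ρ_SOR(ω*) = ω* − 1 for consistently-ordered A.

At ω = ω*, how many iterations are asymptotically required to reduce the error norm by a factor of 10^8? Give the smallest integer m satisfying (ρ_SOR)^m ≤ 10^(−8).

m = 267

½·tridiag(1,0,1) at n=90: λ_k = cos(kπ/91); max |λ| at k=1 ⇒ ρ_J = cos(π/91) ≈ 0.9994041.
root = sin(π/91) = 0.0345161  (since 1−cos² = sin²).
Then 2/(1+√(1−ρ_J²)) = 2/(1+0.0345161); ω* = 2/1.0345161 = 1.9332710.
ρ_SOR = ω* − 1 = 1.9332710 − 1 = 0.9332710.
For 8 digits: m = 8·ln10 / (−ln 0.9332710) = 18.4207/0.0690597 = 266.736; round up → m = 267.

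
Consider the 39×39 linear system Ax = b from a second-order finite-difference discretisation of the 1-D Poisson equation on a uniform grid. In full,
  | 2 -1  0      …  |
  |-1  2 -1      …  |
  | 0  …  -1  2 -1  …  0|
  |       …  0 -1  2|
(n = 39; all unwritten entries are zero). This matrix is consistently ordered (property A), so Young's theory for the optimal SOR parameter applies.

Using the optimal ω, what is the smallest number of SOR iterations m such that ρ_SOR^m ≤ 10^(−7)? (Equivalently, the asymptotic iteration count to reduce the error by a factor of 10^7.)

m = 103

spectrum of D⁻¹(L+U) = {cos(kπ/40) : 1≤k≤39}; ρ_J = cos(π/40) = 0.9969173.
√(1 − cos²(π/40)) = sin(π/40) ≈ 0.0784591.
Young: ω* = 2/(1+√(1−ρ_J²)) = 2/(1+0.0784591) = 2/1.0784591 = 1.8544978.
and ρ(B_{ω*}) = 1.8544978 − 1 = 0.8544978.
m ≥ 7·ln10 / (−ln 0.8544978) = 102.506; smallest integer m = 103.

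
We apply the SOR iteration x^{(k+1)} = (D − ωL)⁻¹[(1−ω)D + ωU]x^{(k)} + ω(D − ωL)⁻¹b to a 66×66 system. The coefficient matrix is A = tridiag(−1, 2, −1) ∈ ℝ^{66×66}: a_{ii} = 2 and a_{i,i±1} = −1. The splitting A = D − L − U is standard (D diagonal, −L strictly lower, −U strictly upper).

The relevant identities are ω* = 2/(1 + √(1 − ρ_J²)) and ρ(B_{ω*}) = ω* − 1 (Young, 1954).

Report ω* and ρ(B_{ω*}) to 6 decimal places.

With n=66, ρ(Jacobi) = cos(π/67) = 0.998901.
√(1−ρ_J²) simplifies to sin(π/67) = 0.0468723.
Young: ω* = 2/(1+√(1−ρ_J²)) = 2/(1+0.0468723) = 2/1.0468723 = 1.910453.
Hence ρ(B_{ω*}) = 1.910453 − 1 = 0.910453.

ω* = 1.910453, ρ_SOR = 0.910453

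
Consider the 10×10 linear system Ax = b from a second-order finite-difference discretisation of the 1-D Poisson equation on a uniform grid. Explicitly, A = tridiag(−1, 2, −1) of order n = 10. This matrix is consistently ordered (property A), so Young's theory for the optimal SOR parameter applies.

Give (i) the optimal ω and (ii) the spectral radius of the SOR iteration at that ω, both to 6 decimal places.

ω* = 1.560388, ρ_SOR = 0.560388

spectrum of D⁻¹(L+U) = {cos(kπ/11) : 1≤k≤10}; ρ_J = cos(π/11) = 0.959493.
√(1−ρ_J²) simplifies to sin(π/11) = 0.2817326.
Then 2/(1+√(1−ρ_J²)) = 2/(1+0.2817326); ω* = 2/1.2817326 = 1.560388.
Hence ρ(B_{ω*}) = 1.560388 − 1 = 0.560388.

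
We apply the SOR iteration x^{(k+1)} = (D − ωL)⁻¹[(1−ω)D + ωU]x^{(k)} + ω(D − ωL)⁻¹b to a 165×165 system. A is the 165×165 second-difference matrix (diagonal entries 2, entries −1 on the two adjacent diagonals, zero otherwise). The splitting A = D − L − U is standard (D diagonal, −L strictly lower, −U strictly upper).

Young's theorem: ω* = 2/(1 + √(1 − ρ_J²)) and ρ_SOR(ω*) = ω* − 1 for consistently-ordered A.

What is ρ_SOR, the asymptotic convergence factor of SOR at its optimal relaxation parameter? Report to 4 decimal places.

ρ_SOR = 0.9629

n=165: λ(B_J) = 1 − λ(A)/2 = cos(kπ/166); k=1 gives ρ_J = 0.9998.
√(1 − cos²(π/166)) = sin(π/166) ≈ 0.01892.
ω* = 2 / (1 + 0.01892) = 2 / 1.01892 ≈ 1.9629.
ρ(B_{ω*}) = ω*−1 = 0.9629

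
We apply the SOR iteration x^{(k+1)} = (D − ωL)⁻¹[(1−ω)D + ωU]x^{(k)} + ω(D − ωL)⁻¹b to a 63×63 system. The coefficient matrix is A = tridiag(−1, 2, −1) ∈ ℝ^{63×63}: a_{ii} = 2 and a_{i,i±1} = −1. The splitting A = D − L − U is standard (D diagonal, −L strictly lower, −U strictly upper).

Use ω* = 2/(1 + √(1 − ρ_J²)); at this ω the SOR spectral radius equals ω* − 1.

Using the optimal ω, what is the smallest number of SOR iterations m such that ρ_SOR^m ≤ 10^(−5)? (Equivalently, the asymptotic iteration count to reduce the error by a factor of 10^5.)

½·tridiag(1,0,1) at n=63: λ_k = cos(kπ/64); max |λ| at k=1 ⇒ ρ_J = cos(π/64) ≈ 0.9987955.
√(1−ρ_J²) = |sin(π/64)| = 0.0490677
ω* = 2/(1+0.0490677) = 1.9064547
ρ_SOR = ω* − 1 = 1.9064547 − 1 = 0.9064547.
Need (0.9064547)^m ≤ 10^(−5): m ≥ 5·ln10/|ln 0.9064547| = 11.5129/0.0982142 = 117.222 ⇒ m = 118.

m = 118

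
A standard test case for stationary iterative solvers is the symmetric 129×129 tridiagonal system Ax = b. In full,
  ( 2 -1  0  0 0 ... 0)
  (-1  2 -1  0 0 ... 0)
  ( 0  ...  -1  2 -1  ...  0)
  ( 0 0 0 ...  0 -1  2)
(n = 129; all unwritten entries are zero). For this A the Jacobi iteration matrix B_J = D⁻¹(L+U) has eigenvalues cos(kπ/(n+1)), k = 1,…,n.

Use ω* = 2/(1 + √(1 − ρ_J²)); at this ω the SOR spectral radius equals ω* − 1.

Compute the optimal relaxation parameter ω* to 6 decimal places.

ρ_J = max_k |cos(kπ/130)| = cos(π/130) = 0.999708
√(1−ρ_J²) = |sin(π/130)| = 0.0241637
Then 2/(1+√(1−ρ_J²)) = 2/(1+0.0241637); ω* = 2/1.0241637 = 1.952813.
ρ(B_{ω*}) = ω*−1 = 0.952813

ω* = 1.952813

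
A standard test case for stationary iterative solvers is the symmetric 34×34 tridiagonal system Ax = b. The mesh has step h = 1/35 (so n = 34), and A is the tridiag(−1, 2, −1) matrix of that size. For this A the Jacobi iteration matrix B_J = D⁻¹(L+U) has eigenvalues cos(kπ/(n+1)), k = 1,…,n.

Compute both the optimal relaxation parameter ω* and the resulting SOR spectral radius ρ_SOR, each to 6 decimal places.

ω* = 1.835470, ρ_SOR = 0.835470

B_J for the 34×34 system has eigenvalues cos(kπ/35); ρ_J = cos(π/35) = 0.995974.
root = sin(π/35) = 0.0896393  (since 1−cos² = sin²).
Then 2/(1+√(1−ρ_J²)) = 2/(1+0.0896393); ω* = 2/1.0896393 = 1.835470.
and ρ(B_{ω*}) = 1.835470 − 1 = 0.835470.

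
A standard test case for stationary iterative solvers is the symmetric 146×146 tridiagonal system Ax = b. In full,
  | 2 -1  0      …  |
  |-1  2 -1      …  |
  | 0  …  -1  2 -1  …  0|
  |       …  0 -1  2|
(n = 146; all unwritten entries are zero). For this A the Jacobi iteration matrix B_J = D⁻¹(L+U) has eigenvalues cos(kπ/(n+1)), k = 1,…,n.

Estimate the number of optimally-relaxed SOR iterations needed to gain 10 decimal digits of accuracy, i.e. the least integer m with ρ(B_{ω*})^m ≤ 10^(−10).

ρ_J = max_k |cos(kπ/147)| = cos(π/147) = 0.9997716
√(1−ρ_J²) = |sin(π/147)| = 0.0213698
ω* = 2/(1 + 0.0213698) = 2/1.0213698 = 1.9581546.
ρ(B_{ω*}) = ω*−1 = 0.9581546
Need (0.9581546)^m ≤ 10^(−10): m ≥ 10·ln10/|ln 0.9581546| = 23.0259/0.0427461 = 538.667 ⇒ m = 539.

m = 539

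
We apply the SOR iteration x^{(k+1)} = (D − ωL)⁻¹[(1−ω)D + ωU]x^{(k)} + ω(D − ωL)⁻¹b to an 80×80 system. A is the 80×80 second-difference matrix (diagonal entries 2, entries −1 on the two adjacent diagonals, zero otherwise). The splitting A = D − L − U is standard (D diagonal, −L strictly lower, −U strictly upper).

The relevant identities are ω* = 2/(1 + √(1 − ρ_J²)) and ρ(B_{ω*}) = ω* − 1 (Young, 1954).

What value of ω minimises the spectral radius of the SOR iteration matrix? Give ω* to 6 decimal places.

ω* = 1.925344

[ρ_J] n=80: ρ(B_J) = cos(π/(n+1)) = cos(π/81) = 0.999248.
√(1−ρ_J²) = |sin(π/81)| = 0.0387754
So ω* = 2/1.0387754 = 1.925344 (Young).
ρ_SOR = ω* − 1 = 1.925344 − 1 = 0.925344.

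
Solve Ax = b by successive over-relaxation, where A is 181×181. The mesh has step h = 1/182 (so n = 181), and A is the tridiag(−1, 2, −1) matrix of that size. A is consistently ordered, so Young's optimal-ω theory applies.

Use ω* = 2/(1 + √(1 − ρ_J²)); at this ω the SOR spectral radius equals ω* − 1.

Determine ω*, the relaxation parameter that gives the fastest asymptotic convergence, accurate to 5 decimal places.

B_J for the 181×181 system has eigenvalues cos(kπ/182); ρ_J = cos(π/182) = 0.99985.
√(1 − cos²(π/182)) = sin(π/182) ≈ 0.017261.
Then 2/(1+√(1−ρ_J²)) = 2/(1+0.017261); ω* = 2/1.017261 = 1.96606.
At ω = 1.96606 every |λ(B_ω)| = ω−1, so ρ_SOR = 0.96606.

ω* = 1.96606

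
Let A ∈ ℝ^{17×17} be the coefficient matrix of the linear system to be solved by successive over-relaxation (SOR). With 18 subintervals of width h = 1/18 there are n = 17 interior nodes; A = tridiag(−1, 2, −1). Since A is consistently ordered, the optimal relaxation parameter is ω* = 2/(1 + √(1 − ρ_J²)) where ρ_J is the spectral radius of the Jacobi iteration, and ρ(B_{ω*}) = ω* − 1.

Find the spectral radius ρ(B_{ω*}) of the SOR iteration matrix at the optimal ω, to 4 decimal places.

ρ_SOR = 0.7041

[ρ_J] n=17: ρ(B_J) = cos(π/(n+1)) = cos(π/18) = 0.9848.
√(1−ρ_J²) simplifies to sin(π/18) = 0.17365.
ω* = 2 / (1 + 0.17365) = 2 / 1.17365 ≈ 1.7041.
Hence ρ(B_{ω*}) = 1.7041 − 1 = 0.7041.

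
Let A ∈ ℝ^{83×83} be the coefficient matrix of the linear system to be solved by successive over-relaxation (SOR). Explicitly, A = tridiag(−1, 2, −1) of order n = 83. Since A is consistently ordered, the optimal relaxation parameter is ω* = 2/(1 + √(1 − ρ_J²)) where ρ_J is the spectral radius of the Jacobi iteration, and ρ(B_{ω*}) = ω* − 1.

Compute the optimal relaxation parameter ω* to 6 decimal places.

ω* = 1.927913

½·tridiag(1,0,1) at n=83: λ_k = cos(kπ/84); max |λ| at k=1 ⇒ ρ_J = cos(π/84) ≈ 0.999301.
√(1−ρ_J²) = |sin(π/84)| = 0.0373912
So ω* = 2/1.0373912 = 1.927913 (Young).
Hence ρ(B_{ω*}) = 1.927913 − 1 = 0.927913.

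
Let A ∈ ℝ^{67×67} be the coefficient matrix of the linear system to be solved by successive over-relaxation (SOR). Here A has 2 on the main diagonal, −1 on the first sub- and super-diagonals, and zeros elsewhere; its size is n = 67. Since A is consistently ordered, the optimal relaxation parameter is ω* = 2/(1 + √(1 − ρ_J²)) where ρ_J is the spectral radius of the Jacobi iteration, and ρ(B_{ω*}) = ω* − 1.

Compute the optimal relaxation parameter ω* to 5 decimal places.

½·tridiag(1,0,1) at n=67: λ_k = cos(kπ/68); max |λ| at k=1 ⇒ ρ_J = cos(π/68) ≈ 0.99893.
√(1 − cos²(π/68)) = sin(π/68) ≈ 0.046183.
Then 2/(1+√(1−ρ_J²)) = 2/(1+0.046183); ω* = 2/1.046183 = 1.91171.
ρ(B_{ω*}) = ω*−1 = 0.91171

ω* = 1.91171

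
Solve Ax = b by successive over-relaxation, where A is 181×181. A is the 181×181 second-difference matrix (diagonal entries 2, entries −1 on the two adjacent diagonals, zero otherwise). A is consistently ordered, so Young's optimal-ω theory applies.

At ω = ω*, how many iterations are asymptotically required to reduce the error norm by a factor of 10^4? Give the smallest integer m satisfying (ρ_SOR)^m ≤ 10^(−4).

m = 267

½·tridiag(1,0,1) at n=181: λ_k = cos(kπ/182); max |λ| at k=1 ⇒ ρ_J = cos(π/182) ≈ 0.9998510.
√(1−ρ_J²) = |sin(π/182)| = 0.0172606
So ω* = 2/1.0172606 = 1.9660645 (Young).
[ρ_SOR] ω* − 1 = 0.9660645.
ρ_SOR^m ≤ 10^(−4) ⇔ m ≥ 4·ln10/(−ln 0.9660645) = 9.21034/0.0345247 = 266.775; m = ⌈266.775⌉ = 267.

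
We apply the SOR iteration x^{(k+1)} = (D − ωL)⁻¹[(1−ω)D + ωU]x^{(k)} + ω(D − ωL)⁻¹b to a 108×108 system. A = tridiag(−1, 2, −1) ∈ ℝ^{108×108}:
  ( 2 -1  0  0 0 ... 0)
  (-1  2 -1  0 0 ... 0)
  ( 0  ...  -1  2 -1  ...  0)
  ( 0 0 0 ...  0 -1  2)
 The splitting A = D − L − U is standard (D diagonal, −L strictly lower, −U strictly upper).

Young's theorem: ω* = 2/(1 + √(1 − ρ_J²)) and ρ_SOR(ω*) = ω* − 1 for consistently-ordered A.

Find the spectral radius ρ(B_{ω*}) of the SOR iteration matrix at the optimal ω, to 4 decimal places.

ρ_J = max_k |cos(kπ/109)| = cos(π/109) = 0.9996
1 − cos²(π/109) = sin²(π/109) ⇒ √(1−ρ_J²) = sin(π/109) = 0.02882.
ω* = 2/(1+0.02882) = 1.9440
ρ(B_{ω*}) = ω*−1 = 0.9440

ρ_SOR = 0.9440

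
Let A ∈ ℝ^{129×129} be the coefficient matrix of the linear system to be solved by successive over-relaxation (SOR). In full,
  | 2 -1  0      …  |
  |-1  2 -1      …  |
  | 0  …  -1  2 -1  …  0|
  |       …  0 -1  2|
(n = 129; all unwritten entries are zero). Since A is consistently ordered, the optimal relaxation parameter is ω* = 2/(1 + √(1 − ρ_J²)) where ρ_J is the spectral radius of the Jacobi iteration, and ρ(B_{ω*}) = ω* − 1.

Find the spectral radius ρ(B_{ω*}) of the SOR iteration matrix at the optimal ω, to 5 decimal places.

ρ_SOR = 0.95281

B_J for the 129×129 system has eigenvalues cos(kπ/130); ρ_J = cos(π/130) = 0.99971.
√(1−ρ_J²) simplifies to sin(π/130) = 0.024164.
Then 2/(1+√(1−ρ_J²)) = 2/(1+0.024164); ω* = 2/1.024164 = 1.95281.
ρ_SOR = ω* − 1 = 1.95281 − 1 = 0.95281.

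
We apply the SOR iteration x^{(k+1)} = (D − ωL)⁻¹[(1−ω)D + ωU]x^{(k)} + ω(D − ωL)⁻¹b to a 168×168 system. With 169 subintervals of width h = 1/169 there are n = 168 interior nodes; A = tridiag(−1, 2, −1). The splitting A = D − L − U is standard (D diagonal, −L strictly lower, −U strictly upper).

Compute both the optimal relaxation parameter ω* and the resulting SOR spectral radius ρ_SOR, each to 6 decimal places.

spectrum of D⁻¹(L+U) = {cos(kπ/169) : 1≤k≤168}; ρ_J = cos(π/169) = 0.999827.
root = sin(π/169) = 0.0185882  (since 1−cos² = sin²).
ω* = 2 / (1 + 0.0185882) = 2 / 1.0185882 ≈ 1.963502.
ρ_SOR = ω* − 1 = 1.963502 − 1 = 0.963502.

ω* = 1.963502, ρ_SOR = 0.963502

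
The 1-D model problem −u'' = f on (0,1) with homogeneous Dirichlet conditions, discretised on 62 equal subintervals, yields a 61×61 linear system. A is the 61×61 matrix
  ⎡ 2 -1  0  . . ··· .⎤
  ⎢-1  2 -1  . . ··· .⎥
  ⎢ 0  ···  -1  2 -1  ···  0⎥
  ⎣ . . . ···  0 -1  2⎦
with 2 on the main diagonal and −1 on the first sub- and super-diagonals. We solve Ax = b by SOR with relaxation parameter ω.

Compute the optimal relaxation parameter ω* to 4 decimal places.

ω* = 1.9036

ρ_J = max_k |cos(kπ/62)| = cos(π/62) = 0.9987
√(1−ρ_J²) = |sin(π/62)| = 0.05065
So ω* = 2/1.05065 = 1.9036 (Young).
ρ(B_{ω*}) = ω*−1 = 0.9036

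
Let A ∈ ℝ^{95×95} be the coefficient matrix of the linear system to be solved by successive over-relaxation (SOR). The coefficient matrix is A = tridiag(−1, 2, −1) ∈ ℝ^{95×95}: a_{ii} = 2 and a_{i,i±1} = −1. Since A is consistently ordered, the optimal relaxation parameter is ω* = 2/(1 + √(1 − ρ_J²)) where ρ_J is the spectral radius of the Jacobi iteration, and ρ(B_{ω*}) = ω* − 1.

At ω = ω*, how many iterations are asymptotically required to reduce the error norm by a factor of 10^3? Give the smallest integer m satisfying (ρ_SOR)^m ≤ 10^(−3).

½·tridiag(1,0,1) at n=95: λ_k = cos(kπ/96); max |λ| at k=1 ⇒ ρ_J = cos(π/96) ≈ 0.9994646.
1 − cos²(π/96) = sin²(π/96) ⇒ √(1−ρ_J²) = sin(π/96) = 0.0327191.
ω* = 2/(1+0.0327191) = 1.9366350
At ω = 1.9366350 every |λ(B_ω)| = ω−1, so ρ_SOR = 0.9366350.
For 3 digits: m = 3·ln10 / (−ln 0.9366350) = 6.90776/0.0654616 = 105.524; round up → m = 106.

m = 106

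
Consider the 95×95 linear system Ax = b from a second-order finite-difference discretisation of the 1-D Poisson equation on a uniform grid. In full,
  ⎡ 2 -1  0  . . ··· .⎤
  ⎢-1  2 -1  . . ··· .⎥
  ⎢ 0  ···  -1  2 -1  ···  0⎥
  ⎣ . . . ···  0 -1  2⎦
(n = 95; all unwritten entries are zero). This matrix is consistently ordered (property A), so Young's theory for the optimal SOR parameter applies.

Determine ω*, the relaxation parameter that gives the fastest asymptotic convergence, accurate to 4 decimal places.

ω* = 1.9366

With n=95, ρ(Jacobi) = cos(π/96) = 0.9995.
√(1−ρ_J²) simplifies to sin(π/96) = 0.03272.
So ω* = 2/1.03272 = 1.9366 (Young).
and ρ(B_{ω*}) = 1.9366 − 1 = 0.9366.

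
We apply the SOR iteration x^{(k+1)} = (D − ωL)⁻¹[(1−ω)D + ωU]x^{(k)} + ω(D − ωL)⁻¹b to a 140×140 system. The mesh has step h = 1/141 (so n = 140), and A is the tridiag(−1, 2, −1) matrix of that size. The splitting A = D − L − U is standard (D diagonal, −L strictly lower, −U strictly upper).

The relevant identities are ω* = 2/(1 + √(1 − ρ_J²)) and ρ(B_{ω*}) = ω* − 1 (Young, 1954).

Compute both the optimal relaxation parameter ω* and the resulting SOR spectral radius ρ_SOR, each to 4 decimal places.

ω* = 1.9564, ρ_SOR = 0.9564

n=140: λ(B_J) = 1 − λ(A)/2 = cos(kπ/141); k=1 gives ρ_J = 0.9998.
√(1−ρ_J²) simplifies to sin(π/141) = 0.02228.
So ω* = 2/1.02228 = 1.9564 (Young).
ρ_SOR = ω* − 1 = 1.9564 − 1 = 0.9564.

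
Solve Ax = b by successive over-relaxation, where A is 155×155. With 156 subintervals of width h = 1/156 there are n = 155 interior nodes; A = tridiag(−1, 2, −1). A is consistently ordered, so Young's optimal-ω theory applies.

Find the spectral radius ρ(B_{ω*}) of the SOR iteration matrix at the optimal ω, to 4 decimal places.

spectrum of D⁻¹(L+U) = {cos(kπ/156) : 1≤k≤155}; ρ_J = cos(π/156) = 0.9998.
root = sin(π/156) = 0.02014  (since 1−cos² = sin²).
ω* = 2/(1 + 0.02014) = 2/1.02014 = 1.9605.
At ω = 1.9605 every |λ(B_ω)| = ω−1, so ρ_SOR = 0.9605.

ρ_SOR = 0.9605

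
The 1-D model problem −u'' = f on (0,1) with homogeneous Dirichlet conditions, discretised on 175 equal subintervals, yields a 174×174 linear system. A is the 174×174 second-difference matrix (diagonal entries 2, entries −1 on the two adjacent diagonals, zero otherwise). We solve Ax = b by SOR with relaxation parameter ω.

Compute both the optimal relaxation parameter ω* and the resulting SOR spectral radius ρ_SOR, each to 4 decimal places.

ω* = 1.9647, ρ_SOR = 0.9647

spectrum of D⁻¹(L+U) = {cos(kπ/175) : 1≤k≤174}; ρ_J = cos(π/175) = 0.9998.
√(1−ρ_J²) = |sin(π/175)| = 0.01795
ω* = 2 / (1 + 0.01795) = 2 / 1.01795 ≈ 1.9647.
and ρ(B_{ω*}) = 1.9647 − 1 = 0.9647.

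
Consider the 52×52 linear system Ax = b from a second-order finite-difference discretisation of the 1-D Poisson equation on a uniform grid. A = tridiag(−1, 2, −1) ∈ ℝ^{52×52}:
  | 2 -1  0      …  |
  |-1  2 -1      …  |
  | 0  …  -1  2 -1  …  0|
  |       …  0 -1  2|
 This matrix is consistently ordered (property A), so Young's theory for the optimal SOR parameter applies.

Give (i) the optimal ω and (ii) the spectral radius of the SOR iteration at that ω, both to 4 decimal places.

B_J for the 52×52 system has eigenvalues cos(kπ/53); ρ_J = cos(π/53) = 0.9982.
1 − cos²(π/53) = sin²(π/53) ⇒ √(1−ρ_J²) = sin(π/53) = 0.05924.
[ω*] 2 ÷ (1 + 0.05924) = 2 ÷ 1.05924 = 1.8881.
Hence ρ(B_{ω*}) = 1.8881 − 1 = 0.8881.

ω* = 1.8881, ρ_SOR = 0.8881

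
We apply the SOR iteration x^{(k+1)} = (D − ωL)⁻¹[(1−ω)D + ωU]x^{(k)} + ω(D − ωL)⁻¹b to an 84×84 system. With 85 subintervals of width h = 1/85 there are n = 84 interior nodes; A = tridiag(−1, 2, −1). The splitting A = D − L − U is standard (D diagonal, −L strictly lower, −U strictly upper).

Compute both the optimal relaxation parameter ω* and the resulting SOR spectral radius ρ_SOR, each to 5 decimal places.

With n=84, ρ(Jacobi) = cos(π/85) = 0.99932.
root = sin(π/85) = 0.036951  (since 1−cos² = sin²).
ω* = 2 / (1 + 0.036951) = 2 / 1.036951 ≈ 1.92873.
[ρ_SOR] ω* − 1 = 0.92873.

ω* = 1.92873, ρ_SOR = 0.92873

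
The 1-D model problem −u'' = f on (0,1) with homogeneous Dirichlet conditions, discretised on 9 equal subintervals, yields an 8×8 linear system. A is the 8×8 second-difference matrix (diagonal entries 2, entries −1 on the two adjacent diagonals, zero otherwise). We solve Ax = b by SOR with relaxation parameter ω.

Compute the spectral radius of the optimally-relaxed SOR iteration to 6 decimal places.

ρ_SOR = 0.490291

[ρ_J] n=8: ρ(B_J) = cos(π/(n+1)) = cos(π/9) = 0.939693.
root = sin(π/9) = 0.3420201  (since 1−cos² = sin²).
Young: ω* = 2/(1+√(1−ρ_J²)) = 2/(1+0.3420201) = 2/1.3420201 = 1.490291.
Hence ρ(B_{ω*}) = 1.490291 − 1 = 0.490291.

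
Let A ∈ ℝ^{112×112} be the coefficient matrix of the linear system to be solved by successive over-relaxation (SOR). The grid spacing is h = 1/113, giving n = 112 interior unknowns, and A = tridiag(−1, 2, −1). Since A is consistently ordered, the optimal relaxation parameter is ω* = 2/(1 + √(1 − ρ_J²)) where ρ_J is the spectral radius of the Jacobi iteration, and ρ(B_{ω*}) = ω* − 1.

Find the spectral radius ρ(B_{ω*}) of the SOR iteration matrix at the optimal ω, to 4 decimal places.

ρ_SOR = 0.9459

spectrum of D⁻¹(L+U) = {cos(kπ/113) : 1≤k≤112}; ρ_J = cos(π/113) = 0.9996.
root = sin(π/113) = 0.02780  (since 1−cos² = sin²).
ω* = 2/(1 + 0.02780) = 2/1.02780 = 1.9459.
At ω = 1.9459 every |λ(B_ω)| = ω−1, so ρ_SOR = 0.9459.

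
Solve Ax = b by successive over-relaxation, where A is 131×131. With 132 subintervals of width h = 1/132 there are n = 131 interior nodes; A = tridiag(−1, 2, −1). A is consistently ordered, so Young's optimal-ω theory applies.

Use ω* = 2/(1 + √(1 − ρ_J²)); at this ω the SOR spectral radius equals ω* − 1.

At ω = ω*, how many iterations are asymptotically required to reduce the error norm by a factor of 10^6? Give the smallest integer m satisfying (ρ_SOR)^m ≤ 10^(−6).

n=131: λ(B_J) = 1 − λ(A)/2 = cos(kπ/132); k=1 gives ρ_J = 0.9997168.
√(1−ρ_J²) simplifies to sin(π/132) = 0.0237977.
ω* = 2 / (1 + 0.0237977) = 2 / 1.0237977 ≈ 1.9535109.
Hence ρ(B_{ω*}) = 1.9535109 − 1 = 0.9535109.
Need (0.9535109)^m ≤ 10^(−6): m ≥ 6·ln10/|ln 0.9535109| = 13.8155/0.0476044 = 290.215 ⇒ m = 291.

m = 291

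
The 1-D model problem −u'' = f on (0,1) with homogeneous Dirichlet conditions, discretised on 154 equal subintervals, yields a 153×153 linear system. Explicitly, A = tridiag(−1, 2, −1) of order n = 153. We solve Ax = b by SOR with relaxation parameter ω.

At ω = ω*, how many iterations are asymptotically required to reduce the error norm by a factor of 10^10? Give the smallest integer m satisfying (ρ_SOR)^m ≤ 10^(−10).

m = 565

With n=153, ρ(Jacobi) = cos(π/154) = 0.9997919.
root = sin(π/154) = 0.0203985  (since 1−cos² = sin²).
So ω* = 2/1.0203985 = 1.9600186 (Young).
ρ_SOR = ω* − 1 = 1.9600186 − 1 = 0.9600186.
(0.9600186)^m ≤ 10^{−10}  ⇒  m·ln(0.9600186) ≤ −10·ln10  ⇒  m ≥ 564.324  ⇒  m = 565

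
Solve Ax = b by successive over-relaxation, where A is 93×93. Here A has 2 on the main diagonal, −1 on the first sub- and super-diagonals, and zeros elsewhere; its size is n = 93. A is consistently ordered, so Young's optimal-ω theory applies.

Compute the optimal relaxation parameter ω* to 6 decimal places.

n=93: λ(B_J) = 1 − λ(A)/2 = cos(kπ/94); k=1 gives ρ_J = 0.999442.
√(1 − cos²(π/94)) = sin(π/94) ≈ 0.0334150.
ω* = 2/(1 + 0.0334150) = 2/1.0334150 = 1.935331.
[ρ_SOR] ω* − 1 = 0.935331.

ω* = 1.935331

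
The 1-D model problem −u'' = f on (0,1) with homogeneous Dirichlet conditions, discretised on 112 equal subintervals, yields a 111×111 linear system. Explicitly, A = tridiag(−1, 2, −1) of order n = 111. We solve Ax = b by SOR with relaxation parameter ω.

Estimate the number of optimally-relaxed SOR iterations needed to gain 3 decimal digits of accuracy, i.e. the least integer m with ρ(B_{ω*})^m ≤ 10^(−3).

spectrum of D⁻¹(L+U) = {cos(kπ/112) : 1≤k≤111}; ρ_J = cos(π/112) = 0.9996066.
√(1−ρ_J²) = |sin(π/112)| = 0.0280463
[ω*] 2 ÷ (1 + 0.0280463) = 2 ÷ 1.0280463 = 1.9454377.
ρ(B_{ω*}) = ω*−1 = 0.9454377
Need (0.9454377)^m ≤ 10^(−3): m ≥ 3·ln10/|ln 0.9454377| = 6.90776/0.0561073 = 123.117 ⇒ m = 124.

m = 124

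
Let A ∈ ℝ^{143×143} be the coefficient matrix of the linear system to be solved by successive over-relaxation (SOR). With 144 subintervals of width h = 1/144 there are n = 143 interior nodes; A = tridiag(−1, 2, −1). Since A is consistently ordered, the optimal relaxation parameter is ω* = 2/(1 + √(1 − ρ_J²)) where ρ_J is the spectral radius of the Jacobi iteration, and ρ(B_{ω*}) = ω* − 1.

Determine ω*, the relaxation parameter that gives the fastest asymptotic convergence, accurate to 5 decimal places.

ω* = 1.95730

½·tridiag(1,0,1) at n=143: λ_k = cos(kπ/144); max |λ| at k=1 ⇒ ρ_J = cos(π/144) ≈ 0.99976.
1 − cos²(π/144) = sin²(π/144) ⇒ √(1−ρ_J²) = sin(π/144) = 0.021815.
ω* = 2/(1 + 0.021815) = 2/1.021815 = 1.95730.
ρ(B_{ω*}) = ω*−1 = 0.95730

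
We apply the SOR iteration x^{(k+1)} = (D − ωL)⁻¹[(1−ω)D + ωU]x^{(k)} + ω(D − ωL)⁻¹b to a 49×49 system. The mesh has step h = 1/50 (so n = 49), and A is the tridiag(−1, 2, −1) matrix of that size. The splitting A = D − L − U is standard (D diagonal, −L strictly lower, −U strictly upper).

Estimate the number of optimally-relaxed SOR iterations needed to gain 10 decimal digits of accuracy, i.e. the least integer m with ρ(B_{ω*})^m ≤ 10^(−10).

n=49: λ(B_J) = 1 − λ(A)/2 = cos(kπ/50); k=1 gives ρ_J = 0.9980267.
1 − cos²(π/50) = sin²(π/50) ⇒ √(1−ρ_J²) = sin(π/50) = 0.0627905.
Young: ω* = 2/(1+√(1−ρ_J²)) = 2/(1+0.0627905) = 2/1.0627905 = 1.8818384.
ρ(B_{ω*}) = ω*−1 = 0.8818384
Need (0.8818384)^m ≤ 10^(−10): m ≥ 10·ln10/|ln 0.8818384| = 23.0259/0.125746 = 183.114 ⇒ m = 184.

m = 184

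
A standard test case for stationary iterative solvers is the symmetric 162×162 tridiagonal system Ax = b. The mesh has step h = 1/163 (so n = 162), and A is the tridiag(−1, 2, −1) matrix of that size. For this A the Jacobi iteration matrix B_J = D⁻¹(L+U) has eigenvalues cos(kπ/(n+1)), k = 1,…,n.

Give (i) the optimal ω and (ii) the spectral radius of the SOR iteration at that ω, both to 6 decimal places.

ω* = 1.962184, ρ_SOR = 0.962184

[ρ_J] n=162: ρ(B_J) = cos(π/(n+1)) = cos(π/163) = 0.999814.
root = sin(π/163) = 0.0192724  (since 1−cos² = sin²).
ω* = 2/(1 + 0.0192724) = 2/1.0192724 = 1.962184.
At ω = 1.962184 every |λ(B_ω)| = ω−1, so ρ_SOR = 0.962184.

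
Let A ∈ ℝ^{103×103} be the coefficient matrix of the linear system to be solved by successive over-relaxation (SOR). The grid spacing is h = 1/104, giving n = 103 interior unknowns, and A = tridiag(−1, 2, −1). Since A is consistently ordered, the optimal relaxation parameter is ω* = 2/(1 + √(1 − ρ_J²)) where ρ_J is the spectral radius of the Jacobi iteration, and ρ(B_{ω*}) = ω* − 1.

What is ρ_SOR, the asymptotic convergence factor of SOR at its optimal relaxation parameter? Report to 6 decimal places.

n=103: λ(B_J) = 1 − λ(A)/2 = cos(kπ/104); k=1 gives ρ_J = 0.999544.
√(1 − cos²(π/104)) = sin(π/104) ≈ 0.0302030.
Then 2/(1+√(1−ρ_J²)) = 2/(1+0.0302030); ω* = 2/1.0302030 = 1.941365.
Hence ρ(B_{ω*}) = 1.941365 − 1 = 0.941365.

ρ_SOR = 0.941365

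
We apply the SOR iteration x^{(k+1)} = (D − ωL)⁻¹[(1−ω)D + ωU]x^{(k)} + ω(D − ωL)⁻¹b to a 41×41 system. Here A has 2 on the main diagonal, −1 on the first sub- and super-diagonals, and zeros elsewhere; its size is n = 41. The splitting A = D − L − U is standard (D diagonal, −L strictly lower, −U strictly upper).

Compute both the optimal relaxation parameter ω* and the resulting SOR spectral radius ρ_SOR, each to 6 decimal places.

ω* = 1.860932, ρ_SOR = 0.860932

[ρ_J] n=41: ρ(B_J) = cos(π/(n+1)) = cos(π/42) = 0.997204.
√(1 − cos²(π/42)) = sin(π/42) ≈ 0.0747301.
Then 2/(1+√(1−ρ_J²)) = 2/(1+0.0747301); ω* = 2/1.0747301 = 1.860932.
Hence ρ(B_{ω*}) = 1.860932 − 1 = 0.860932.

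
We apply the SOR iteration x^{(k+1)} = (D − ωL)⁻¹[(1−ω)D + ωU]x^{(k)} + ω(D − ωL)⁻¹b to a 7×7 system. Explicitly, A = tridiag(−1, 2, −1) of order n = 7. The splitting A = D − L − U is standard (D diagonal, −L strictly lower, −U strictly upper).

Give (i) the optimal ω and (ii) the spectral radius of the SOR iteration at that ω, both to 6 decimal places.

ω* = 1.446463, ρ_SOR = 0.446463

n=7: λ(B_J) = 1 − λ(A)/2 = cos(kπ/8); k=1 gives ρ_J = 0.923880.
√(1−ρ_J²) = |sin(π/8)| = 0.3826834
ω* = 2/(1+0.3826834) = 1.446463
At ω = 1.446463 every |λ(B_ω)| = ω−1, so ρ_SOR = 0.446463.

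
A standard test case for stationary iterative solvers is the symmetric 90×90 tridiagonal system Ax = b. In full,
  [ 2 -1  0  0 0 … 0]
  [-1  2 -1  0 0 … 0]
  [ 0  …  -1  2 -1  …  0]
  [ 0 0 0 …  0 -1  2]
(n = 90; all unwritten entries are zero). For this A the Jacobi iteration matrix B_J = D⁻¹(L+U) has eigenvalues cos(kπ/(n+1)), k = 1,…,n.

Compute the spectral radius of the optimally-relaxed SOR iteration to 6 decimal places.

ρ_SOR = 0.933271

½·tridiag(1,0,1) at n=90: λ_k = cos(kπ/91); max |λ| at k=1 ⇒ ρ_J = cos(π/91) ≈ 0.999404.
root = sin(π/91) = 0.0345161  (since 1−cos² = sin²).
ω* = 2/(1 + 0.0345161) = 2/1.0345161 = 1.933271.
At ω = 1.933271 every |λ(B_ω)| = ω−1, so ρ_SOR = 0.933271.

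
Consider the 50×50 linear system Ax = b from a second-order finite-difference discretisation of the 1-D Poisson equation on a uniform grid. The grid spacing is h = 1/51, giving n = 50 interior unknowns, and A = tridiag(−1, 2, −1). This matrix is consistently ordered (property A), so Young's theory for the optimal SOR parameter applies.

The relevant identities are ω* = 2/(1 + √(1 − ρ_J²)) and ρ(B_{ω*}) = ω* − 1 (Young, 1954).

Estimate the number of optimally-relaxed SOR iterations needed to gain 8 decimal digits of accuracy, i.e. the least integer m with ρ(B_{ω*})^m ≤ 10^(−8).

m = 150

spectrum of D⁻¹(L+U) = {cos(kπ/51) : 1≤k≤50}; ρ_J = cos(π/51) = 0.9981033.
√(1−ρ_J²) simplifies to sin(π/51) = 0.0615609.
ω* = 2 / (1 + 0.0615609) = 2 / 1.0615609 ≈ 1.8840181.
Hence ρ(B_{ω*}) = 1.8840181 − 1 = 0.8840181.
(0.8840181)^m ≤ 10^{−8}  ⇒  m·ln(0.8840181) ≤ −8·ln10  ⇒  m ≥ 149.424  ⇒  m = 150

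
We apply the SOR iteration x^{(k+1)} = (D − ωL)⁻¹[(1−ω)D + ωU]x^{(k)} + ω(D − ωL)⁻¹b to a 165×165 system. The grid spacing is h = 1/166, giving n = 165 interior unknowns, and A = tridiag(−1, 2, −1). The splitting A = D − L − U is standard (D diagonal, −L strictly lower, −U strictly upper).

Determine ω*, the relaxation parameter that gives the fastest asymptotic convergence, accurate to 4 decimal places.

With n=165, ρ(Jacobi) = cos(π/166) = 0.9998.
√(1 − cos²(π/166)) = sin(π/166) ≈ 0.01892.
[ω*] 2 ÷ (1 + 0.01892) = 2 ÷ 1.01892 = 1.9629.
ρ_SOR = ω* − 1 ≈ 0.9629.

ω* = 1.9629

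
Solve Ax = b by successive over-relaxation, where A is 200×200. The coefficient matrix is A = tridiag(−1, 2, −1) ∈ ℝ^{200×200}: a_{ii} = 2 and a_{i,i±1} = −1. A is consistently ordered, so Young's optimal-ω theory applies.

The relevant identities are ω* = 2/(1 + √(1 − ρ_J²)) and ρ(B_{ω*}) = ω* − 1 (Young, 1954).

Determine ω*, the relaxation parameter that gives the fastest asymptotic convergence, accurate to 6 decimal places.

ω* = 1.969223

n=200: λ(B_J) = 1 − λ(A)/2 = cos(kπ/201); k=1 gives ρ_J = 0.999878.
√(1−ρ_J²) simplifies to sin(π/201) = 0.0156292.
ω* = 2/(1+0.0156292) = 1.969223
ρ_SOR = ω* − 1 ≈ 0.969223.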